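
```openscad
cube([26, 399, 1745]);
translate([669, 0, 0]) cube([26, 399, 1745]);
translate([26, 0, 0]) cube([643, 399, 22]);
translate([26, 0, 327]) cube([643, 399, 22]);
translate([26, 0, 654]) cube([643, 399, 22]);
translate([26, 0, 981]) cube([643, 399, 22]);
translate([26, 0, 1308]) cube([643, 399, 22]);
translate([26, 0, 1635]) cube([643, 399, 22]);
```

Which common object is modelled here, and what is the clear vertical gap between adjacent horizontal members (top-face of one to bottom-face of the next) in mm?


A bookshelf. The clear shelf gap is 305 mm.

Two tall side panels with 6 horizontal boards between them — a bookshelf. The first two shelf undersides are at z = 0 and z = 327; with shelf thickness 22, the clear gap is 327 − 0 − 22 = 305 mm.


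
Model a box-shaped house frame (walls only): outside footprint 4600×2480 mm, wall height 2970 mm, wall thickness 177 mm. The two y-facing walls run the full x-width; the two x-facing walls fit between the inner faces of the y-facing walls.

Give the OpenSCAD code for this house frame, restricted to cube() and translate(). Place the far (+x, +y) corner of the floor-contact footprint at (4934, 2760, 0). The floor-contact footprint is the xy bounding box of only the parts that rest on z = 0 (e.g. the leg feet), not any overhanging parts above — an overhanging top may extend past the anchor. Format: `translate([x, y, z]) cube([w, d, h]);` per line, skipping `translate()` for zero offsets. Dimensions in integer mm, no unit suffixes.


translate([334, 280, 0]) cube([4600, 177, 2970]);
translate([334, 2583, 0]) cube([4600, 177, 2970]);
translate([334, 457, 0]) cube([177, 2126, 2970]);
translate([4757, 457, 0]) cube([177, 2126, 2970]);


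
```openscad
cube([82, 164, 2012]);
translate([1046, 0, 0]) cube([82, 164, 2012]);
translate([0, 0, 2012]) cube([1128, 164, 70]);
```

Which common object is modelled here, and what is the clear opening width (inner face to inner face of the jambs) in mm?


A door frame. The clear opening width is 964 mm.

Two 2012 mm tall posts with a header on top — a door frame. The left jamb is 82 mm wide at x = 0; the right jamb starts at x = 1046. The clear opening is 1046 − 82 = 964 mm.


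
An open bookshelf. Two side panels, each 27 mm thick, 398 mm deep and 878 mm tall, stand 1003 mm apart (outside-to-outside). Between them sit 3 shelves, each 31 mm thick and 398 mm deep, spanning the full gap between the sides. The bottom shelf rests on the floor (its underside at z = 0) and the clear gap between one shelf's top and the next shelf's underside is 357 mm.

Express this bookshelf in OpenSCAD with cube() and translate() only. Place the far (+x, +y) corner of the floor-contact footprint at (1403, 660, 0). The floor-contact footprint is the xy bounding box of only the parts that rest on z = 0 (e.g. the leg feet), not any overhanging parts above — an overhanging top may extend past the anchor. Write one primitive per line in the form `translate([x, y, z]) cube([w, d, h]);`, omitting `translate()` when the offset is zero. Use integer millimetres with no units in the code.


translate([400, 262, 0]) cube([27, 398, 878]);
translate([1376, 262, 0]) cube([27, 398, 878]);
translate([427, 262, 0]) cube([949, 398, 31]);
translate([427, 262, 388]) cube([949, 398, 31]);
translate([427, 262, 776]) cube([949, 398, 31]);


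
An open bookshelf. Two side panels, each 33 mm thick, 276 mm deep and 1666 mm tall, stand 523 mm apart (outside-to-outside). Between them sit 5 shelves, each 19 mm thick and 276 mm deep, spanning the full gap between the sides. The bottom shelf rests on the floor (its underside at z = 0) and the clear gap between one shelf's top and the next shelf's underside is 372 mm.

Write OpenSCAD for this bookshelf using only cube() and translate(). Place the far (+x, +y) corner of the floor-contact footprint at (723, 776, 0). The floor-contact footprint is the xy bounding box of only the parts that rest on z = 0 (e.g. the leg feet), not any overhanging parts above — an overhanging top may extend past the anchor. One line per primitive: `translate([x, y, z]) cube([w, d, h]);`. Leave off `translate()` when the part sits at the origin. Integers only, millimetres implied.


translate([200, 500, 0]) cube([33, 276, 1666]);
translate([690, 500, 0]) cube([33, 276, 1666]);
translate([233, 500, 0]) cube([457, 276, 19]);
translate([233, 500, 391]) cube([457, 276, 19]);
translate([233, 500, 782]) cube([457, 276, 19]);
translate([233, 500, 1173]) cube([457, 276, 19]);
translate([233, 500, 1564]) cube([457, 276, 19]);


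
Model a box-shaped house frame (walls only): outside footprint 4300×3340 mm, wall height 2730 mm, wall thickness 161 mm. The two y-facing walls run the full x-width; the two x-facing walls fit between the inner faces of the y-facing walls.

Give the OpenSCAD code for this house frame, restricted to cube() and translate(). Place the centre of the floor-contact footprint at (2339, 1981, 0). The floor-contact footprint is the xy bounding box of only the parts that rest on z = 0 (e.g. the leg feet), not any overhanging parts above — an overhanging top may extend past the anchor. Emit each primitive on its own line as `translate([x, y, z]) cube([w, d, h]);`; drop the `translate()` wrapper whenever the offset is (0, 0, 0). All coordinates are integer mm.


translate([189, 311, 0]) cube([4300, 161, 2730]);
translate([189, 3490, 0]) cube([4300, 161, 2730]);
translate([189, 472, 0]) cube([161, 3018, 2730]);
translate([4328, 472, 0]) cube([161, 3018, 2730]);


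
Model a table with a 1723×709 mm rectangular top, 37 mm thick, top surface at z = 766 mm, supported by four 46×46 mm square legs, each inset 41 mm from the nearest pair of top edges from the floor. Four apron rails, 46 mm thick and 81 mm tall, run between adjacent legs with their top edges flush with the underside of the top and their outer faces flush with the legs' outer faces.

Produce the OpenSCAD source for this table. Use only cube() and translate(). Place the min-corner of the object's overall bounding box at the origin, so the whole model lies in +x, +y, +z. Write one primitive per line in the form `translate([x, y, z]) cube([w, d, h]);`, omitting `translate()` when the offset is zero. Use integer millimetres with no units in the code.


translate([0, 0, 729]) cube([1723, 709, 37]);
translate([41, 41, 0]) cube([46, 46, 729]);
translate([1636, 41, 0]) cube([46, 46, 729]);
translate([41, 622, 0]) cube([46, 46, 729]);
translate([1636, 622, 0]) cube([46, 46, 729]);
translate([87, 41, 648]) cube([1549, 46, 81]);
translate([87, 622, 648]) cube([1549, 46, 81]);
translate([41, 87, 648]) cube([46, 535, 81]);
translate([1636, 87, 648]) cube([46, 535, 81]);


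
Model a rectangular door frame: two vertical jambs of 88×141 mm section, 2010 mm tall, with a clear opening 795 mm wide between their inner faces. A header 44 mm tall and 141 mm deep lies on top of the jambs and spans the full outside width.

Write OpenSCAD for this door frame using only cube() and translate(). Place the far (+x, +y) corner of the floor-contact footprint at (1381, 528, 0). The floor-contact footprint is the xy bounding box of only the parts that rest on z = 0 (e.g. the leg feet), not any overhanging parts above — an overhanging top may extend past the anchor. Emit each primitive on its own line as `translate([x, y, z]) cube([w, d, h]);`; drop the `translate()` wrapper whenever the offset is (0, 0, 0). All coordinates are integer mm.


translate([410, 387, 0]) cube([88, 141, 2010]);
translate([1293, 387, 0]) cube([88, 141, 2010]);
translate([410, 387, 2010]) cube([971, 141, 44]);


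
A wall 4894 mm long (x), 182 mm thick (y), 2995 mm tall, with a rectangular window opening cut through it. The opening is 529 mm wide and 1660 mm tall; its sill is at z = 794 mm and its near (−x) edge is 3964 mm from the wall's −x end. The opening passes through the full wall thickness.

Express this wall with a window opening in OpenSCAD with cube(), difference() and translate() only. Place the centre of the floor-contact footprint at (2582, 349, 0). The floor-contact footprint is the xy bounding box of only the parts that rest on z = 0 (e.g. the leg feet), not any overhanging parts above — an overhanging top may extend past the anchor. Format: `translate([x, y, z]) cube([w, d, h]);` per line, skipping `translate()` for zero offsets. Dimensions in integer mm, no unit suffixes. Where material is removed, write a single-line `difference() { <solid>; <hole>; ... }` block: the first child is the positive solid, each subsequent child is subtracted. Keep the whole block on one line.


difference() { translate([135, 258, 0]) cube([4894, 182, 2995]); translate([4099, 258, 794]) cube([529, 182, 1660]); }


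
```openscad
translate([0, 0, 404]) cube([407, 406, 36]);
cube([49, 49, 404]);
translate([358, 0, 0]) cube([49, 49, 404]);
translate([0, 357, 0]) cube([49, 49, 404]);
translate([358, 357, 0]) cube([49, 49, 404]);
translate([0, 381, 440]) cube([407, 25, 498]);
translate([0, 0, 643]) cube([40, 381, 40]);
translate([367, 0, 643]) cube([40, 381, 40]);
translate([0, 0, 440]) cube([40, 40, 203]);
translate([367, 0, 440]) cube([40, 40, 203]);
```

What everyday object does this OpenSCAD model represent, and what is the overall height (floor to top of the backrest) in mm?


A chair. The overall height is 938 mm.

A slab on four corner posts with a tall panel at the back — a chair. The seat slab sits at z = 404 with thickness 36, and the 498 mm backrest starts at the seat top, so the overall height is 404 + 36 + 498 = 938 mm.


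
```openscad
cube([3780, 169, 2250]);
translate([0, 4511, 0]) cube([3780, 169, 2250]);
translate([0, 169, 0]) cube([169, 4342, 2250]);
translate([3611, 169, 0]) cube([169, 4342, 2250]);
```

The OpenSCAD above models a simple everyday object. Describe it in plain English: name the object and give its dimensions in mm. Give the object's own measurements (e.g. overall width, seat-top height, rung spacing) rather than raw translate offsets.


The wall frame of a small rectangular building: four walls, each 2250 mm tall and 169 mm thick, enclosing a footprint 3780 mm (x) by 4680 mm (y) outside-to-outside, with no floor or roof. The front and back walls (the −y and +y sides) span the full width; the two side walls fit between them.


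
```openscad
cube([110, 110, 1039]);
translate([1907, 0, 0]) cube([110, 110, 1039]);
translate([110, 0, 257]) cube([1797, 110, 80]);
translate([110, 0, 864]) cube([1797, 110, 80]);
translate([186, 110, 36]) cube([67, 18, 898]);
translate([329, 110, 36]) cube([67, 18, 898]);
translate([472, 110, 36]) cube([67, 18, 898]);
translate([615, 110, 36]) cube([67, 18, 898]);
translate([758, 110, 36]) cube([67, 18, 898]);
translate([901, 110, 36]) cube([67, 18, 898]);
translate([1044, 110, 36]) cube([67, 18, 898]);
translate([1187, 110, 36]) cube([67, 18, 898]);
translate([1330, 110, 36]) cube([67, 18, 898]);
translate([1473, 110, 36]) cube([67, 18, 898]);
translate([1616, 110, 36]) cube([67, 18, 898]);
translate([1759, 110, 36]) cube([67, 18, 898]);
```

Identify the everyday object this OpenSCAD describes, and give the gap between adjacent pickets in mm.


A fence section. The picket gap is 76 mm.

Two posts, two rails, 12 pickets — a fence section. Span 1797 mm holds 12 pickets of 67 mm with 13 equal gaps: ⌊(1797 − 12·67) / 13⌋ = 76 mm.


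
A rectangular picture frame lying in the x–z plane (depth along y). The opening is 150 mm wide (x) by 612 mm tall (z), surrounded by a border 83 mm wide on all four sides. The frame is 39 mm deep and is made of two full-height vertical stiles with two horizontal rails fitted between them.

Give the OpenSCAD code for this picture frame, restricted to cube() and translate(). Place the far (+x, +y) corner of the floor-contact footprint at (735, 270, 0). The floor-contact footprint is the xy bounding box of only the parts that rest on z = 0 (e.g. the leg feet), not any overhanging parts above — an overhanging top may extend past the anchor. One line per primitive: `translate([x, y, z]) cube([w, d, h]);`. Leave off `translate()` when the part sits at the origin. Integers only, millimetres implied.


translate([419, 231, 0]) cube([83, 39, 778]);
translate([652, 231, 0]) cube([83, 39, 778]);
translate([502, 231, 0]) cube([150, 39, 83]);
translate([502, 231, 695]) cube([150, 39, 83]);


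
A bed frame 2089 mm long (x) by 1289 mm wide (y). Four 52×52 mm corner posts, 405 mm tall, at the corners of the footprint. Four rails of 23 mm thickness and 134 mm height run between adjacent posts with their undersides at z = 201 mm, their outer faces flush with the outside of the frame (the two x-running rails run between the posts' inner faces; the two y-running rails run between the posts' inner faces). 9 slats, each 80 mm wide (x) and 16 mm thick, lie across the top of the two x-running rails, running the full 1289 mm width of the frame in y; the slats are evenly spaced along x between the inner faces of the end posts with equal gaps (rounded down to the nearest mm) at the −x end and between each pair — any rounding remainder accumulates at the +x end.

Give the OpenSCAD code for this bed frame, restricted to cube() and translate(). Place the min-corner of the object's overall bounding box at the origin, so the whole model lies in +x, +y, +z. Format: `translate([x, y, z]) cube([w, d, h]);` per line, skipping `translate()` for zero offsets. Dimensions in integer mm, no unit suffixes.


cube([52, 52, 405]);
translate([0, 1237, 0]) cube([52, 52, 405]);
translate([2037, 0, 0]) cube([52, 52, 405]);
translate([2037, 1237, 0]) cube([52, 52, 405]);
translate([52, 0, 201]) cube([1985, 23, 134]);
translate([52, 1266, 201]) cube([1985, 23, 134]);
translate([0, 52, 201]) cube([23, 1185, 134]);
translate([2066, 52, 201]) cube([23, 1185, 134]);
translate([178, 0, 335]) cube([80, 1289, 16]);
translate([384, 0, 335]) cube([80, 1289, 16]);
translate([590, 0, 335]) cube([80, 1289, 16]);
translate([796, 0, 335]) cube([80, 1289, 16]);
translate([1002, 0, 335]) cube([80, 1289, 16]);
translate([1208, 0, 335]) cube([80, 1289, 16]);
translate([1414, 0, 335]) cube([80, 1289, 16]);
translate([1620, 0, 335]) cube([80, 1289, 16]);
translate([1826, 0, 335]) cube([80, 1289, 16]);


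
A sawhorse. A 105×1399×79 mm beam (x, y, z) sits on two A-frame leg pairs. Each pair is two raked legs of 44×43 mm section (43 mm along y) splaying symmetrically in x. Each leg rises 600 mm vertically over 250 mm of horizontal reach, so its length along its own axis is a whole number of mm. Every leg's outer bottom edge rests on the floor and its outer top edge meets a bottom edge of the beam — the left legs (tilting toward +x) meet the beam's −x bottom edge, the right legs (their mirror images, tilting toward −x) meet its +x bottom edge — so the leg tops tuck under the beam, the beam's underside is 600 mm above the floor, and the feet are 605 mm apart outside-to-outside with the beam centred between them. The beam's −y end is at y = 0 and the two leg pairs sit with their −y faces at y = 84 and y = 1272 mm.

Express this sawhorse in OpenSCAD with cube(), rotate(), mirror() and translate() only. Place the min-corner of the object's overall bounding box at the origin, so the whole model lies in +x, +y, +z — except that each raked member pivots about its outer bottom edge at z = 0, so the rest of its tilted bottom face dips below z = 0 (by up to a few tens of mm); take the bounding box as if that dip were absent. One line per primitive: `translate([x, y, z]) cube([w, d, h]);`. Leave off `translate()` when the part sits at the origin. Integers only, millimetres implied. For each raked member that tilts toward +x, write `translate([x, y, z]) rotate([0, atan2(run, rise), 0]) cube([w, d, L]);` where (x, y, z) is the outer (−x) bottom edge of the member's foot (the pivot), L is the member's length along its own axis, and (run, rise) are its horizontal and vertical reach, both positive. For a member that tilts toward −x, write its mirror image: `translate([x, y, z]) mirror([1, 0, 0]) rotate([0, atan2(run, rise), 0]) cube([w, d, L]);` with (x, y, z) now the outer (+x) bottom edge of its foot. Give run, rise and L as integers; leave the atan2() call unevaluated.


translate([250, 0, 600]) cube([105, 1399, 79]);
translate([0, 84, 0]) rotate([0, atan2(250, 600), 0]) cube([44, 43, 650]);
translate([605, 84, 0]) mirror([1, 0, 0]) rotate([0, atan2(250, 600), 0]) cube([44, 43, 650]);
translate([0, 1272, 0]) rotate([0, atan2(250, 600), 0]) cube([44, 43, 650]);
translate([605, 1272, 0]) mirror([1, 0, 0]) rotate([0, atan2(250, 600), 0]) cube([44, 43, 650]);


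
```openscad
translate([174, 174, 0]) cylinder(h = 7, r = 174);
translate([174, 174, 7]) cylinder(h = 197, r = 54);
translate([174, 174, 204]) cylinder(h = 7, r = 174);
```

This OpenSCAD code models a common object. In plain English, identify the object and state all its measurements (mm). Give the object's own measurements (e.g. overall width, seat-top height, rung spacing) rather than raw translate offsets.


A spool: two coaxial disc flanges of radius 174 mm and thickness 7 mm, joined by a core cylinder of radius 54 mm and height 197 mm. The lower flange rests on z = 0 and the three cylinders share a vertical axis.


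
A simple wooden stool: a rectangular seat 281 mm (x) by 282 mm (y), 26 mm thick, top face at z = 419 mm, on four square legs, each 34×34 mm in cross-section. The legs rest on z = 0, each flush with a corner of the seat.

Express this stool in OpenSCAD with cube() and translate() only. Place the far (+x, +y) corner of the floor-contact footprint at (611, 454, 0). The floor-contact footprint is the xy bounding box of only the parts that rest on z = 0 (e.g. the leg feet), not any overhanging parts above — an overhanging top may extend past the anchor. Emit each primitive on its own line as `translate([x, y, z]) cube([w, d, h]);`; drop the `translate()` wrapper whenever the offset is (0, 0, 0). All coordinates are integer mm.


translate([330, 172, 393]) cube([281, 282, 26]);
translate([330, 172, 0]) cube([34, 34, 393]);
translate([577, 172, 0]) cube([34, 34, 393]);
translate([330, 420, 0]) cube([34, 34, 393]);
translate([577, 420, 0]) cube([34, 34, 393]);


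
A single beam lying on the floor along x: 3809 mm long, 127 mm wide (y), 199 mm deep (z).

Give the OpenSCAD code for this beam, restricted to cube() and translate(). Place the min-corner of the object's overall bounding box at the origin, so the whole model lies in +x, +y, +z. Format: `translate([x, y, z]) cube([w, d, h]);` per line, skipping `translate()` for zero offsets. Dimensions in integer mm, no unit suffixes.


cube([3809, 127, 199]);


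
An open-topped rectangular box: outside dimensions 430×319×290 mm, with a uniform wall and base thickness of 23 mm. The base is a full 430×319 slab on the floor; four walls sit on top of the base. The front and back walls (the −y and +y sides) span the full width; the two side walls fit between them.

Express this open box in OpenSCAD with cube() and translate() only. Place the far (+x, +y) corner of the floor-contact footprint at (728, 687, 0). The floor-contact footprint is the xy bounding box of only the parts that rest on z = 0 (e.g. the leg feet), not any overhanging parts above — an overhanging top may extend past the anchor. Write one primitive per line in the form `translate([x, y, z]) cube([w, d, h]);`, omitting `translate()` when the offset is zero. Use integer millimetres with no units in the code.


translate([298, 368, 0]) cube([430, 319, 23]);
translate([298, 368, 23]) cube([430, 23, 267]);
translate([298, 664, 23]) cube([430, 23, 267]);
translate([298, 391, 23]) cube([23, 273, 267]);
translate([705, 391, 23]) cube([23, 273, 267]);


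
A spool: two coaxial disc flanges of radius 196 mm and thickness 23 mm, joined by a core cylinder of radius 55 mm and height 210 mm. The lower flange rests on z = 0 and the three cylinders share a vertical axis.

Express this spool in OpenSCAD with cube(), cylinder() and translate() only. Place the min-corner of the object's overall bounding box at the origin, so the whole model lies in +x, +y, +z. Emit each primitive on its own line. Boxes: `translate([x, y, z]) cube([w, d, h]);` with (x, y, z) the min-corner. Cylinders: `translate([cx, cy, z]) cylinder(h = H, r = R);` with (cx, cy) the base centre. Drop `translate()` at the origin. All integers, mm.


translate([196, 196, 0]) cylinder(h = 23, r = 196);
translate([196, 196, 23]) cylinder(h = 210, r = 55);
translate([196, 196, 233]) cylinder(h = 23, r = 196);


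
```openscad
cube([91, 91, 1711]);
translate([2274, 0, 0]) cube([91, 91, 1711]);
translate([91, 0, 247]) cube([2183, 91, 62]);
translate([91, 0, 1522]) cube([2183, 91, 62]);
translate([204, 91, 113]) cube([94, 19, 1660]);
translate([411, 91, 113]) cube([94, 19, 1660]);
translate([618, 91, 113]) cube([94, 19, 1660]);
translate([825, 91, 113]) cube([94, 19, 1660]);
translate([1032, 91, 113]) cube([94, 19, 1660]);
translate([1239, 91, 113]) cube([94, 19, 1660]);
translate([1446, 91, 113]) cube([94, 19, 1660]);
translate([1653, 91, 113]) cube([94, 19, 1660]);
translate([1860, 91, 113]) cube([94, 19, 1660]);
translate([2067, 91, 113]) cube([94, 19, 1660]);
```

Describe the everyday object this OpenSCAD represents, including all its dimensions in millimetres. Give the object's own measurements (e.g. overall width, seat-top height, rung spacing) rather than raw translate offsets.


A fence section. Two 91×91 mm posts, 1711 mm tall, stand on the floor with a clear span of 2183 mm between their inner faces. Two horizontal rails of 91×62 mm section span the gap between the posts with their undersides at z = 247 mm and z = 1522 mm, flush with the posts' −y face. 10 pickets, each 94 mm wide, 19 mm thick and 1660 mm tall, are fixed to the +y face of the rails with their bottoms at z = 113 mm, spaced across the span with a 113 mm gap after the −x post and between neighbouring pickets and before the +x post.


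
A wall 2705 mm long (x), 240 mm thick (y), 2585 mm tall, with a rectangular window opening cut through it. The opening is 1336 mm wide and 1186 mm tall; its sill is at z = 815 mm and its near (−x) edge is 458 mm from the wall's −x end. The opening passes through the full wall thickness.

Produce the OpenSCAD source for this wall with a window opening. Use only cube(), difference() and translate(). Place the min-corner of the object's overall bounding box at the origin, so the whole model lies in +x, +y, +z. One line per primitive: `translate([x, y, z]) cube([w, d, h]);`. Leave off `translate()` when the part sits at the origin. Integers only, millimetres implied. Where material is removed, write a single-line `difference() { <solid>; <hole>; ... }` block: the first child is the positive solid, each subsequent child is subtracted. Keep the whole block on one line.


difference() { cube([2705, 240, 2585]); translate([458, 0, 815]) cube([1336, 240, 1186]); }


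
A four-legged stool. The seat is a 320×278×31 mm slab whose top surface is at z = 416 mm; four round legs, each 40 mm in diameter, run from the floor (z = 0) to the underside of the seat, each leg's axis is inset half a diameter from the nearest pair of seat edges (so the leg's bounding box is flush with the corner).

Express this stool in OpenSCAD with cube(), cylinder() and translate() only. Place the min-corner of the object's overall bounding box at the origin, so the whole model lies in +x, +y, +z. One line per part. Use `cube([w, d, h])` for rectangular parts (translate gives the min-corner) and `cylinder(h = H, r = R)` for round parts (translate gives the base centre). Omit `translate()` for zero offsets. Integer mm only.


translate([0, 0, 385]) cube([320, 278, 31]);
translate([20, 20, 0]) cylinder(h = 385, r = 20);
translate([300, 20, 0]) cylinder(h = 385, r = 20);
translate([20, 258, 0]) cylinder(h = 385, r = 20);
translate([300, 258, 0]) cylinder(h = 385, r = 20);


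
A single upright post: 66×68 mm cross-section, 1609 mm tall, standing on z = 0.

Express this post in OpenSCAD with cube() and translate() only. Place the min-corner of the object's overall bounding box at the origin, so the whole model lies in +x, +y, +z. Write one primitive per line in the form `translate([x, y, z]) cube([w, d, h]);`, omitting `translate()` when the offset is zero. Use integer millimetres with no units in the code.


cube([66, 68, 1609]);


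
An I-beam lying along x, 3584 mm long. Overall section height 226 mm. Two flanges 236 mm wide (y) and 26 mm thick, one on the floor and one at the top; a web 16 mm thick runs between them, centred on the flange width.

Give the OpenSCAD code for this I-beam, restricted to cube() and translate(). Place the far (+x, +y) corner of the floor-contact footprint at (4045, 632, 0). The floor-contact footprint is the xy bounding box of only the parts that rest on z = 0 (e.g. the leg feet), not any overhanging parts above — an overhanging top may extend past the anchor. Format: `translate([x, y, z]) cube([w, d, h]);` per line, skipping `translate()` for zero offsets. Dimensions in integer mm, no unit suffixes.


translate([461, 396, 0]) cube([3584, 236, 26]);
translate([461, 506, 26]) cube([3584, 16, 174]);
translate([461, 396, 200]) cube([3584, 236, 26]);


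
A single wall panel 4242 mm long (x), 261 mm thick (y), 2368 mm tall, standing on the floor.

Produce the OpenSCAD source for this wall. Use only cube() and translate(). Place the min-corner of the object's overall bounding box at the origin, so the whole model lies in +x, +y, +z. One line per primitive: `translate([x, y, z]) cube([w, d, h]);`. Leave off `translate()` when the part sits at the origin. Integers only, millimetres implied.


cube([4242, 261, 2368]);


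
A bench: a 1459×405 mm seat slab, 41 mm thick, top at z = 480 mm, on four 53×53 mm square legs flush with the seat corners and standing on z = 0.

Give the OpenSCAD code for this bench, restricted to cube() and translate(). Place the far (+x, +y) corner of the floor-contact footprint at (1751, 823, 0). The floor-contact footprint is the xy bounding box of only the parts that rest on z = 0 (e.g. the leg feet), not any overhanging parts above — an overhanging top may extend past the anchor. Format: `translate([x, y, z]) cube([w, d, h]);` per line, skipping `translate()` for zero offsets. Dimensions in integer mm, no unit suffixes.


translate([292, 418, 439]) cube([1459, 405, 41]);
translate([292, 418, 0]) cube([53, 53, 439]);
translate([292, 770, 0]) cube([53, 53, 439]);
translate([1698, 418, 0]) cube([53, 53, 439]);
translate([1698, 770, 0]) cube([53, 53, 439]);


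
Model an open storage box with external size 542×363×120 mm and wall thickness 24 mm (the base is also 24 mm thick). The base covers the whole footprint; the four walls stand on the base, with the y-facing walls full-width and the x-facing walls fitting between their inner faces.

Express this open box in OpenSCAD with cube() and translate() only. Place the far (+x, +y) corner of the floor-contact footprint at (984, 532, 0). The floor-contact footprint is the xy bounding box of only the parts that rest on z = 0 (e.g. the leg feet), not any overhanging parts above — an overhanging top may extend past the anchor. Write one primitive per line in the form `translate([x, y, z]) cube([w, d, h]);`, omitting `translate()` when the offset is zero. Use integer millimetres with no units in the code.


translate([442, 169, 0]) cube([542, 363, 24]);
translate([442, 169, 24]) cube([542, 24, 96]);
translate([442, 508, 24]) cube([542, 24, 96]);
translate([442, 193, 24]) cube([24, 315, 96]);
translate([960, 193, 24]) cube([24, 315, 96]);


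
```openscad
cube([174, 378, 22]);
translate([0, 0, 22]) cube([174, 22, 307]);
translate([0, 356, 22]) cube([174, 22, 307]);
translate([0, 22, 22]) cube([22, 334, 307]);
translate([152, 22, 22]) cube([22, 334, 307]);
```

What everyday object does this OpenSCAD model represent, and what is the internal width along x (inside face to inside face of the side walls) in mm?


An open box. The internal width is 130 mm.

A 174×378 base slab with four walls standing on it — an open box. The base is 174 mm wide and the walls are 22 mm thick, so the internal width is 174 − 2 × 22 = 130 mm.


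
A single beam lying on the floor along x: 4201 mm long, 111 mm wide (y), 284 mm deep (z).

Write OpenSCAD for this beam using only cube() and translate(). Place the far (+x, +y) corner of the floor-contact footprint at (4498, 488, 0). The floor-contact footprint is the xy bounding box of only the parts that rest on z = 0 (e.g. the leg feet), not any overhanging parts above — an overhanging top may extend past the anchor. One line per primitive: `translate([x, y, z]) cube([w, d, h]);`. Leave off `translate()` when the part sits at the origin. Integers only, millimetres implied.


translate([297, 377, 0]) cube([4201, 111, 284]);


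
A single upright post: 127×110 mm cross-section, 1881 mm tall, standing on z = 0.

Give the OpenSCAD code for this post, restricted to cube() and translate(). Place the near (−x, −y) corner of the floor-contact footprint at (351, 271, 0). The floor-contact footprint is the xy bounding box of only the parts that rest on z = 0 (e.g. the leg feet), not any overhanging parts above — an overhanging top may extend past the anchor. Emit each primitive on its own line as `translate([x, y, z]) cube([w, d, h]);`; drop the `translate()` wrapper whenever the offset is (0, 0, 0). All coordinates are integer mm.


translate([351, 271, 0]) cube([127, 110, 1881]);


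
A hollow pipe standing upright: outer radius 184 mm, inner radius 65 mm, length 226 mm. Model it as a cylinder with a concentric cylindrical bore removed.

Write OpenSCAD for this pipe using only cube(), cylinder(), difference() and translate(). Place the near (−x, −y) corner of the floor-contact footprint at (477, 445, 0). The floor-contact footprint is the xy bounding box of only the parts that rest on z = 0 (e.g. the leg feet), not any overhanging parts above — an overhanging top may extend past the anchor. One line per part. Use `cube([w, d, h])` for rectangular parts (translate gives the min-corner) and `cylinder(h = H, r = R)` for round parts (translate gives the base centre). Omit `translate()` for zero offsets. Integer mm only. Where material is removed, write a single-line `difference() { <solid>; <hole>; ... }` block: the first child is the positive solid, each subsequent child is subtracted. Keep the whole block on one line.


difference() { translate([661, 629, 0]) cylinder(h = 226, r = 184); translate([661, 629, 0]) cylinder(h = 226, r = 65); }


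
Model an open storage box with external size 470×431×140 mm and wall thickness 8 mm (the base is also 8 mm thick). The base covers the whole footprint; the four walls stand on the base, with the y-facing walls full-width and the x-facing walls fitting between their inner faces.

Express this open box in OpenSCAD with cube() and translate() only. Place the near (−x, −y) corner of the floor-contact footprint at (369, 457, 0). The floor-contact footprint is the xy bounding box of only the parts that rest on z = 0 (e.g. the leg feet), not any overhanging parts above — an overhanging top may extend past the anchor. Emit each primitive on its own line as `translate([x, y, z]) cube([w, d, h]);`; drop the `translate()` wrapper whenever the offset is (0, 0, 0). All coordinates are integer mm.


translate([369, 457, 0]) cube([470, 431, 8]);
translate([369, 457, 8]) cube([470, 8, 132]);
translate([369, 880, 8]) cube([470, 8, 132]);
translate([369, 465, 8]) cube([8, 415, 132]);
translate([831, 465, 8]) cube([8, 415, 132]);


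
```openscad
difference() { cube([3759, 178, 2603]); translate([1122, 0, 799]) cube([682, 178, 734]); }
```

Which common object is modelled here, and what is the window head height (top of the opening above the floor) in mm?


A wall with a window opening. The window head height is 1533 mm.

A wall with a rectangular opening subtracted — a window. Sill at z = 799, opening 734 mm tall, so the head is at 799 + 734 = 1533 mm.


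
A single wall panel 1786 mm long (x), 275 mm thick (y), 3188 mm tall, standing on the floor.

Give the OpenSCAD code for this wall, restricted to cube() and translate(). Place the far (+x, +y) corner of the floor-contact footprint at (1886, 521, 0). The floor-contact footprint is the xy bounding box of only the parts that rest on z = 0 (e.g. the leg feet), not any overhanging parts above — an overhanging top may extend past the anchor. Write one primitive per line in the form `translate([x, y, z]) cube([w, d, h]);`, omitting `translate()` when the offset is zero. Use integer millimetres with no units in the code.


translate([100, 246, 0]) cube([1786, 275, 3188]);


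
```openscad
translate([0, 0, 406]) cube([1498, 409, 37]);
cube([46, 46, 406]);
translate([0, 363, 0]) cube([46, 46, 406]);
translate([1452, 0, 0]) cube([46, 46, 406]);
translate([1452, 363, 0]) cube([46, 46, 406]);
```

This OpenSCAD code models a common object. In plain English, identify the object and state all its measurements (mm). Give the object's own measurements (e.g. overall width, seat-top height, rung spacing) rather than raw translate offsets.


A bench: a 1498×409 mm seat slab, 37 mm thick, top at z = 443 mm, on four 46×46 mm square legs flush with the seat corners and standing on z = 0.


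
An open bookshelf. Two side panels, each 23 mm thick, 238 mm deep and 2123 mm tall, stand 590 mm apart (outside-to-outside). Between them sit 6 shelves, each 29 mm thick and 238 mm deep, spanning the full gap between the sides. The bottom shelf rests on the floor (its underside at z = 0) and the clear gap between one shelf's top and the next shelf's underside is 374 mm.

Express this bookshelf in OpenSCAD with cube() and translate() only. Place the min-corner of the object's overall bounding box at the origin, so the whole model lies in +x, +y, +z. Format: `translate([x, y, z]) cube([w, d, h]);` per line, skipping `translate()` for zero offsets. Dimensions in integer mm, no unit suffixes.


cube([23, 238, 2123]);
translate([567, 0, 0]) cube([23, 238, 2123]);
translate([23, 0, 0]) cube([544, 238, 29]);
translate([23, 0, 403]) cube([544, 238, 29]);
translate([23, 0, 806]) cube([544, 238, 29]);
translate([23, 0, 1209]) cube([544, 238, 29]);
translate([23, 0, 1612]) cube([544, 238, 29]);
translate([23, 0, 2015]) cube([544, 238, 29]);


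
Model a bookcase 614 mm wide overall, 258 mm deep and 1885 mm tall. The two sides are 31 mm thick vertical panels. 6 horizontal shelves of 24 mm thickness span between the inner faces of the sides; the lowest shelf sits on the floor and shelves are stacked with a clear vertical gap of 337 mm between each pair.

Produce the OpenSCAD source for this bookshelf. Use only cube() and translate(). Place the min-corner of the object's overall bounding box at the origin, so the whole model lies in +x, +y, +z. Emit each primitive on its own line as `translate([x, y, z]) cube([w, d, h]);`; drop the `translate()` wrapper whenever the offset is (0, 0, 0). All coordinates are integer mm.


cube([31, 258, 1885]);
translate([583, 0, 0]) cube([31, 258, 1885]);
translate([31, 0, 0]) cube([552, 258, 24]);
translate([31, 0, 361]) cube([552, 258, 24]);
translate([31, 0, 722]) cube([552, 258, 24]);
translate([31, 0, 1083]) cube([552, 258, 24]);
translate([31, 0, 1444]) cube([552, 258, 24]);
translate([31, 0, 1805]) cube([552, 258, 24]);


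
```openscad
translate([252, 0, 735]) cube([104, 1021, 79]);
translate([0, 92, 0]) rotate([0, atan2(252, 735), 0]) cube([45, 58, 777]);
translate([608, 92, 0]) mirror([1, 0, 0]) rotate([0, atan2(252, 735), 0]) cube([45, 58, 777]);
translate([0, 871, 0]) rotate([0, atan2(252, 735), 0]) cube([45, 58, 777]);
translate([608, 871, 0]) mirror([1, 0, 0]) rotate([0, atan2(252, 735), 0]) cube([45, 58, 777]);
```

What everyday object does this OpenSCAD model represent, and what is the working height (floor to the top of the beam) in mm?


A sawhorse. The overall height is 814 mm.

A beam across two mirrored pairs of raked legs — a sawhorse. The beam's underside is at z = 735 (matching the legs' vertical rise in atan2(252, 735)) and the beam is 79 mm tall, so its top is at 735 + 79 = 814 mm. The raked legs top out at the beam's underside, so that is the highest point.


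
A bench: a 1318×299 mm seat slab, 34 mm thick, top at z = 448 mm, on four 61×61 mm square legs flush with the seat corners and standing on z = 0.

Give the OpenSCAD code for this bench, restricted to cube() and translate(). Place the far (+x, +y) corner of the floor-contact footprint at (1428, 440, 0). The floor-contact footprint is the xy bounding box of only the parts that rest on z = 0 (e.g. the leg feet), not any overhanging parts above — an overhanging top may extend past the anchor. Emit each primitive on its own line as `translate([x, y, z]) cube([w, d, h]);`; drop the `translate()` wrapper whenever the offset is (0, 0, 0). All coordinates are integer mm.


translate([110, 141, 414]) cube([1318, 299, 34]);
translate([110, 141, 0]) cube([61, 61, 414]);
translate([110, 379, 0]) cube([61, 61, 414]);
translate([1367, 141, 0]) cube([61, 61, 414]);
translate([1367, 379, 0]) cube([61, 61, 414]);


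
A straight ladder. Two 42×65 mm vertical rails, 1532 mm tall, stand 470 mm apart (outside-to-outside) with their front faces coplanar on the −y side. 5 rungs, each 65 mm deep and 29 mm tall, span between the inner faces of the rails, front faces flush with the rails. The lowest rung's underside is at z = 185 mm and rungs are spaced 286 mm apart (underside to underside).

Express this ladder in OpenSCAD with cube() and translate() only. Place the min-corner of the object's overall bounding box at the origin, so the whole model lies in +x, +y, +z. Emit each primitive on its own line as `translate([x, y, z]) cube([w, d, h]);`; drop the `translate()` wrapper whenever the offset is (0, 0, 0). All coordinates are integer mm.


// rung span = 470 - 2*42 = 386
// rung[k] z = 185 + k*286
cube([42, 65, 1532]);
translate([428, 0, 0]) cube([42, 65, 1532]);
translate([42, 0, 185]) cube([386, 65, 29]);
translate([42, 0, 471]) cube([386, 65, 29]);
translate([42, 0, 757]) cube([386, 65, 29]);
translate([42, 0, 1043]) cube([386, 65, 29]);
translate([42, 0, 1329]) cube([386, 65, 29]);


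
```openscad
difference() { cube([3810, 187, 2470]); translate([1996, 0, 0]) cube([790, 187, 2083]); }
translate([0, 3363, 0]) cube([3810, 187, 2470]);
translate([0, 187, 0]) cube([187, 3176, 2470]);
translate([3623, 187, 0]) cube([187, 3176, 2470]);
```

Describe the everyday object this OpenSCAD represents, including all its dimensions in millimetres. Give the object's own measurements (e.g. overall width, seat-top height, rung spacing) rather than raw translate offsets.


A single room: four walls, each 2470 mm tall and 187 mm thick, enclosing an outside footprint 3810×3550 mm (x × y), no floor or roof. The front and back walls (−y and +y sides) run the full x-width; the side walls fit between their inner faces. A door opening 790 mm wide and 2083 mm tall is cut through the front wall from the floor up, its −x edge 1996 mm from the wall's −x end.


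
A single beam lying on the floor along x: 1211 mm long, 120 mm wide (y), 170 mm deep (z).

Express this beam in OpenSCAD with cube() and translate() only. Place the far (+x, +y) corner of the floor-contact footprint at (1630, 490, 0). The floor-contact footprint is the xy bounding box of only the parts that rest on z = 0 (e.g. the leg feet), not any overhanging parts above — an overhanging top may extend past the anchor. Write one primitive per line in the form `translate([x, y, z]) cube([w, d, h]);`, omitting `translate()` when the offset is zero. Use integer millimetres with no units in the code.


translate([419, 370, 0]) cube([1211, 120, 170]);


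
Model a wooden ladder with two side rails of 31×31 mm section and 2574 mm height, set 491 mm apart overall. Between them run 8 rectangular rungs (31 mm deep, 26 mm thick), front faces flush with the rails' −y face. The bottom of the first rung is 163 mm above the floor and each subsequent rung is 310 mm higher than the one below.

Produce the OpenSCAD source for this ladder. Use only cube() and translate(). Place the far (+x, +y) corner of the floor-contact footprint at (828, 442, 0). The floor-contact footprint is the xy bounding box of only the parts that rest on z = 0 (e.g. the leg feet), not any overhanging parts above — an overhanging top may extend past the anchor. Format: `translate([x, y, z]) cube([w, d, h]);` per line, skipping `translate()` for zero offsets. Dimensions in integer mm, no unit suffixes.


translate([337, 411, 0]) cube([31, 31, 2574]);
translate([797, 411, 0]) cube([31, 31, 2574]);
translate([368, 411, 163]) cube([429, 31, 26]);
translate([368, 411, 473]) cube([429, 31, 26]);
translate([368, 411, 783]) cube([429, 31, 26]);
translate([368, 411, 1093]) cube([429, 31, 26]);
translate([368, 411, 1403]) cube([429, 31, 26]);
translate([368, 411, 1713]) cube([429, 31, 26]);
translate([368, 411, 2023]) cube([429, 31, 26]);
translate([368, 411, 2333]) cube([429, 31, 26]);
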